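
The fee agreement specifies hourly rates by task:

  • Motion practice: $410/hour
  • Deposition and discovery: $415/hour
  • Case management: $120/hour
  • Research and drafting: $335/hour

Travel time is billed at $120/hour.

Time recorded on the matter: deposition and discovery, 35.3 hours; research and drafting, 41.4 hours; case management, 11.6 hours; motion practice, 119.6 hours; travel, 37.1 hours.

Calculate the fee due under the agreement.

Motion practice: 119.6 × $410 = $49,036.00
Deposition and discovery: 35.3 × $415 = $14,649.50
Case management: 11.6 × $120 = $1,392.00
Research and drafting: 41.4 × $335 = $13,869.00
Subtotal: $49,036.00 + $14,649.50 + $1,392.00 + $13,869.00 = $78,946.50
Travel: 37.1 × $120 = $4,452.00
Total: $78,946.50 + $4,452.00 = $83,398.50

$83,398.50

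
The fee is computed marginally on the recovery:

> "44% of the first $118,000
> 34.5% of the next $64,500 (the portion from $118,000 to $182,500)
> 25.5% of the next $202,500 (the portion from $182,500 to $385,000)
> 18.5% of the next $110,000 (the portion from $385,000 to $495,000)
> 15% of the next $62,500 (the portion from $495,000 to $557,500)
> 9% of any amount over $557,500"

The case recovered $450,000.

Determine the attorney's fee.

First $118,000 at 44% = $51,920.00
Next $64,500 at 34.5% = $22,252.50
Next $202,500 at 25.5% = $51,637.50
Remaining $65,000 at 18.5% = $12,025.00
Fee: $51,920.00 + $22,252.50 + $51,637.50 + $12,025.00 = $137,835.00

$137,835.00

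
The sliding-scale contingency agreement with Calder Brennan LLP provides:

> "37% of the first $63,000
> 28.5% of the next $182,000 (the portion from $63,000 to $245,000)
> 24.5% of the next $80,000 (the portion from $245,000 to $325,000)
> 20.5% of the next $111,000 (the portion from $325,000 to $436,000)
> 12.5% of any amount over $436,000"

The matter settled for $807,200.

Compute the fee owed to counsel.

$163,935.00

First $63,000 at 37% = $23,310.00
Next $182,000 at 28.5% = $51,870.00
Next $80,000 at 24.5% = $19,600.00
Next $111,000 at 20.5% = $22,755.00
Remaining $371,200 at 12.5% = $46,400.00
Fee: $23,310.00 + $51,870.00 + $19,600.00 + $22,755.00 + $46,400.00 = $163,935.00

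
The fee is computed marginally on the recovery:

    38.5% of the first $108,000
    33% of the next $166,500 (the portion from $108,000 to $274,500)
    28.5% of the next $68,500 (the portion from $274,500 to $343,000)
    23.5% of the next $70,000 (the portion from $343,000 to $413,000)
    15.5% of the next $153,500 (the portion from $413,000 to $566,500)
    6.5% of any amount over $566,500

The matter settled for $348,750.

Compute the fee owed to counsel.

$117,398.75

First $108,000 at 38.5% = $41,580.00
Next $166,500 at 33% = $54,945.00
Next $68,500 at 28.5% = $19,522.50
Remaining $5,750 at 23.5% = $1,351.25
Fee: $41,580.00 + $54,945.00 + $19,522.50 + $1,351.25 = $117,398.75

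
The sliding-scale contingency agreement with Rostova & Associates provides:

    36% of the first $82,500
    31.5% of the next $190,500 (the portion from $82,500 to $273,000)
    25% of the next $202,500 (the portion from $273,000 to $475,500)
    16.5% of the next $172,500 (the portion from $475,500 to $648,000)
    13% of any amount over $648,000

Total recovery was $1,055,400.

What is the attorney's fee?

First $82,500 at 36% = $29,700.00
Next $190,500 at 31.5% = $60,007.50
Next $202,500 at 25% = $50,625.00
Next $172,500 at 16.5% = $28,462.50
Remaining $407,400 at 13% = $52,962.00
Fee: $29,700.00 + $60,007.50 + $50,625.00 + $28,462.50 + $52,962.00 = $221,757.00

$221,757.00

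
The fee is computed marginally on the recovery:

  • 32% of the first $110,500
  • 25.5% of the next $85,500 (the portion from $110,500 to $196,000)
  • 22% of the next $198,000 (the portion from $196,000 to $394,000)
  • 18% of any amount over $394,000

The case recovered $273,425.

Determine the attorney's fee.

$74,196.00

First $110,500 at 32% = $35,360.00
Next $85,500 at 25.5% = $21,802.50
Remaining $77,425 at 22% = $17,033.50
Fee: $35,360.00 + $21,802.50 + $17,033.50 = $74,196.00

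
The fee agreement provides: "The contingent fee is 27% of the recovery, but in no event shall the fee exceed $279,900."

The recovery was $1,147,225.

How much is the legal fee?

27% of $1,147,225 = $309,750.75
That exceeds the $279,900 cap, so the fee is capped at $279,900.

$279,900.00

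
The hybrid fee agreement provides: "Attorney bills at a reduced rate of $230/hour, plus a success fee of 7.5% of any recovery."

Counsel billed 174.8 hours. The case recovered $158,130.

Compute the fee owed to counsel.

$52,063.75

Hourly: 174.8 × $230 = $40,204.00
Success fee: 7.5% of $158,130 = $11,859.75
Total: $40,204.00 + $11,859.75 = $52,063.75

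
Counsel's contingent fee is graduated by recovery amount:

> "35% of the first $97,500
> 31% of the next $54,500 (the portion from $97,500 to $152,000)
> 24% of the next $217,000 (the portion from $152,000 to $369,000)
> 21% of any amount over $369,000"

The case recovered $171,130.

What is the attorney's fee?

$55,611.20

First $97,500 at 35% = $34,125.00
Next $54,500 at 31% = $16,895.00
Remaining $19,130 at 24% = $4,591.20
Fee: $34,125.00 + $16,895.00 + $4,591.20 = $55,611.20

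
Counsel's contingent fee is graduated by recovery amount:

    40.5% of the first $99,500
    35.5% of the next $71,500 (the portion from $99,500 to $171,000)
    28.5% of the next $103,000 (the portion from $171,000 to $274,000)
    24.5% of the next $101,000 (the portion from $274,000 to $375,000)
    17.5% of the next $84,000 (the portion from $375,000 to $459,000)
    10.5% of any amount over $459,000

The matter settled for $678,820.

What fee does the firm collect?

$157,561.10

First $99,500 at 40.5% = $40,297.50
Next $71,500 at 35.5% = $25,382.50
Next $103,000 at 28.5% = $29,355.00
Next $101,000 at 24.5% = $24,745.00
Next $84,000 at 17.5% = $14,700.00
Remaining $219,820 at 10.5% = $23,081.10
Fee: $40,297.50 + $25,382.50 + $29,355.00 + $24,745.00 + $14,700.00 + $23,081.10 = $157,561.10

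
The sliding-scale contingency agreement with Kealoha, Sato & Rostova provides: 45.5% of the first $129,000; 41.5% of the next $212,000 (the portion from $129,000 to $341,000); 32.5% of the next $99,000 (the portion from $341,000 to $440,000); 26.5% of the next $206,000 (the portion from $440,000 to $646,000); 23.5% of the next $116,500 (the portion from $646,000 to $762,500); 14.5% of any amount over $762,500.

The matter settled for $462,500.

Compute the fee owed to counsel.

First $129,000 at 45.5% = $58,695.00
Next $212,000 at 41.5% = $87,980.00
Next $99,000 at 32.5% = $32,175.00
Remaining $22,500 at 26.5% = $5,962.50
Fee: $58,695.00 + $87,980.00 + $32,175.00 + $5,962.50 = $184,812.50

$184,812.50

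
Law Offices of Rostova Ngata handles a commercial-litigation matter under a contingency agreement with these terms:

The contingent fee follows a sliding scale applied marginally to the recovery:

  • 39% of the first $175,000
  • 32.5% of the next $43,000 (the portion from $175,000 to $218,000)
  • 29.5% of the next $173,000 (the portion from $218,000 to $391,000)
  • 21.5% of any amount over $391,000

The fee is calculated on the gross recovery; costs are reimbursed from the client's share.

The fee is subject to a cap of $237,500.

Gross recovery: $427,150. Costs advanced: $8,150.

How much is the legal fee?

Fee base is the gross recovery, $427,150; costs are reimbursed separately.
First $175,000 at 39% = $68,250.00
Next $43,000 at 32.5% = $13,975.00
Next $173,000 at 29.5% = $51,035.00
Remaining $36,150 at 21.5% = $7,772.25
Fee: $68,250.00 + $13,975.00 + $51,035.00 + $7,772.25 = $141,032.25
$141,032.25 is under the $237,500 cap.

$141,032.25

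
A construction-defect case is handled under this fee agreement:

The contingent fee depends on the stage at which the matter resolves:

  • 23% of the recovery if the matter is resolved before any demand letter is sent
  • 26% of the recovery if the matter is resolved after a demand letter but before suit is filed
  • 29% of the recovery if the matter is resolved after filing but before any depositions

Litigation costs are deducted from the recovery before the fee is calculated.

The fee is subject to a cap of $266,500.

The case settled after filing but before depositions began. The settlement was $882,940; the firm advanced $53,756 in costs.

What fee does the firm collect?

$240,463.36

Fee base (net of costs): $882,940 − $53,756 = $829,184
The matter settled after filing but before depositions began, so the 29% rate applies.
$829,184 × 29% = $240,463.36
$240,463.36 is under the $266,500 cap.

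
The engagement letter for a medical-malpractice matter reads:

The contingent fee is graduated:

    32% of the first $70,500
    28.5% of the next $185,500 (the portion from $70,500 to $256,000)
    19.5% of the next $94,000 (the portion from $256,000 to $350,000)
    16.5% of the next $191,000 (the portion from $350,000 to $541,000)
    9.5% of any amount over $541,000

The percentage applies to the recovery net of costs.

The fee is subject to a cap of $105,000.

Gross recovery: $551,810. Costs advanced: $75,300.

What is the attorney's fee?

$105,000.00

Fee base (net of costs): $551,810 − $75,300 = $476,510
First $70,500 at 32% = $22,560.00
Next $185,500 at 28.5% = $52,867.50
Next $94,000 at 19.5% = $18,330.00
Remaining $126,510 at 16.5% = $20,874.15
Fee: $22,560.00 + $52,867.50 + $18,330.00 + $20,874.15 = $114,631.65
$114,631.65 exceeds the $105,000 cap, so the fee is capped at $105,000.00.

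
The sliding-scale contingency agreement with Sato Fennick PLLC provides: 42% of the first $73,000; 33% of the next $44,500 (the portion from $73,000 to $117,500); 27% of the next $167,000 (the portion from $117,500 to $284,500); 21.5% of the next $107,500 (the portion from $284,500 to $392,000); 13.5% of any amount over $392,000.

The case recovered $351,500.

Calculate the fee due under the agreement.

$104,840.00

First $73,000 at 42% = $30,660.00
Next $44,500 at 33% = $14,685.00
Next $167,000 at 27% = $45,090.00
Remaining $67,000 at 21.5% = $14,405.00
Fee: $30,660.00 + $14,685.00 + $45,090.00 + $14,405.00 = $104,840.00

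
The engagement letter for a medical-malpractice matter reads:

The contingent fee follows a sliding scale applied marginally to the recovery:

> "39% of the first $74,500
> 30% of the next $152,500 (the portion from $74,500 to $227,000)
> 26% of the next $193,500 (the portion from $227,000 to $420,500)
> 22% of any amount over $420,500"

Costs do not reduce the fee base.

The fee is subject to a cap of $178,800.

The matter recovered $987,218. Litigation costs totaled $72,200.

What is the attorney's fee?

$178,800.00

Fee base is the gross recovery, $987,218; costs are reimbursed separately.
First $74,500 at 39% = $29,055.00
Next $152,500 at 30% = $45,750.00
Next $193,500 at 26% = $50,310.00
Remaining $566,718 at 22% = $124,677.96
Fee: $29,055.00 + $45,750.00 + $50,310.00 + $124,677.96 = $249,792.96
$249,792.96 exceeds the $178,800 cap, so the fee is capped at $178,800.00.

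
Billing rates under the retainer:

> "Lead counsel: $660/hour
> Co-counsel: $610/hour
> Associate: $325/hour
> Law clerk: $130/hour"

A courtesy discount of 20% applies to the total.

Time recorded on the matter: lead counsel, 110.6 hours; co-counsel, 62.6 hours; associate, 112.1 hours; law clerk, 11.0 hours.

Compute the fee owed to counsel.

$119,235.60

Lead counsel: 110.6 × $660 = $72,996.00
Co-counsel: 62.6 × $610 = $38,186.00
Associate: 112.1 × $325 = $36,432.50
Law clerk: 11.0 × $130 = $1,430.00
Subtotal: $149,044.50
Less 20% discount: −$29,808.90
Total: $149,044.50 − $29,808.90 = $119,235.60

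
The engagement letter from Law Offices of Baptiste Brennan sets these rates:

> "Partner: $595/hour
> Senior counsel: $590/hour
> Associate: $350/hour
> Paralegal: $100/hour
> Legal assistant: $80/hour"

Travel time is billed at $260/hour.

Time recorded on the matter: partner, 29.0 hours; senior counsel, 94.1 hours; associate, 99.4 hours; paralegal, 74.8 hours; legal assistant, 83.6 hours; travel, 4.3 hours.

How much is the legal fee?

Partner: 29.0 × $595 = $17,255.00
Senior counsel: 94.1 × $590 = $55,519.00
Associate: 99.4 × $350 = $34,790.00
Paralegal: 74.8 × $100 = $7,480.00
Legal assistant: 83.6 × $80 = $6,688.00
Subtotal: $17,255.00 + $55,519.00 + $34,790.00 + $7,480.00 + $6,688.00 = $121,732.00
Travel: 4.3 × $260 = $1,118.00
Total: $121,732.00 + $1,118.00 = $122,850.00

$122,850.00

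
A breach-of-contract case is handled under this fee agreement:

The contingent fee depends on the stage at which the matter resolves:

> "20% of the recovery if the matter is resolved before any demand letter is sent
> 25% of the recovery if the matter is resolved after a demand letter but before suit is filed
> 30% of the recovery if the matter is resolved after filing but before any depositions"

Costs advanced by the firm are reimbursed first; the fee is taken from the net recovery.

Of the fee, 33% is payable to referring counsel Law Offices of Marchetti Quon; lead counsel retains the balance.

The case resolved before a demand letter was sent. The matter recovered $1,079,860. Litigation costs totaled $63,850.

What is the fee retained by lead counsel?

Fee base (net of costs): $1,079,860 − $63,850 = $1,016,010
The matter resolved before a demand letter was sent, so the 20% rate applies.
$1,016,010 × 20% = $203,202.00
Referral share: 33% of $203,202.00 = $67,056.66; lead counsel retains $203,202.00 − $67,056.66 = $136,145.34.

$136,145.34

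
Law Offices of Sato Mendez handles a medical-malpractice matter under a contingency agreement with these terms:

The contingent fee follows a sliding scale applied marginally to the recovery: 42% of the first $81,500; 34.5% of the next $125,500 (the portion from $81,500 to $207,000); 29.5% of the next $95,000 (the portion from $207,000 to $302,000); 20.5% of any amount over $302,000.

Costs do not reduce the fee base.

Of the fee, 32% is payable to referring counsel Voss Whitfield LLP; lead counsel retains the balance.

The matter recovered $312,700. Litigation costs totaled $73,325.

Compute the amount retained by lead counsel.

$73,267.28

Fee base is the gross recovery, $312,700; costs are reimbursed separately.
First $81,500 at 42% = $34,230.00
Next $125,500 at 34.5% = $43,297.50
Next $95,000 at 29.5% = $28,025.00
Remaining $10,700 at 20.5% = $2,193.50
Fee: $34,230.00 + $43,297.50 + $28,025.00 + $2,193.50 = $107,746.00
Referral share: 32% of $107,746.00 = $34,478.72; lead counsel retains $107,746.00 − $34,478.72 = $73,267.28.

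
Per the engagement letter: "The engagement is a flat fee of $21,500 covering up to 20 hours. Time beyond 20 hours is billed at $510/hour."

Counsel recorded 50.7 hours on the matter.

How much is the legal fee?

$37,157.00

Flat fee: $21,500.00
Excess hours: 50.7 − 20 = 30.7
Overrun: 30.7 × $510 = $15,657.00
Total: $21,500.00 + $15,657.00 = $37,157.00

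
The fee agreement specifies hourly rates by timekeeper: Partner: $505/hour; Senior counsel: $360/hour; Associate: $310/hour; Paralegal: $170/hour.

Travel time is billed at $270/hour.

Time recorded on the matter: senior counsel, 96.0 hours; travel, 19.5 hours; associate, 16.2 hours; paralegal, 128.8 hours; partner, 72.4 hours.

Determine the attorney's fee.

Partner: 72.4 × $505 = $36,562.00
Senior counsel: 96.0 × $360 = $34,560.00
Associate: 16.2 × $310 = $5,022.00
Paralegal: 128.8 × $170 = $21,896.00
Subtotal: $36,562.00 + $34,560.00 + $5,022.00 + $21,896.00 = $98,040.00
Travel: 19.5 × $270 = $5,265.00
Total: $98,040.00 + $5,265.00 = $103,305.00

$103,305.00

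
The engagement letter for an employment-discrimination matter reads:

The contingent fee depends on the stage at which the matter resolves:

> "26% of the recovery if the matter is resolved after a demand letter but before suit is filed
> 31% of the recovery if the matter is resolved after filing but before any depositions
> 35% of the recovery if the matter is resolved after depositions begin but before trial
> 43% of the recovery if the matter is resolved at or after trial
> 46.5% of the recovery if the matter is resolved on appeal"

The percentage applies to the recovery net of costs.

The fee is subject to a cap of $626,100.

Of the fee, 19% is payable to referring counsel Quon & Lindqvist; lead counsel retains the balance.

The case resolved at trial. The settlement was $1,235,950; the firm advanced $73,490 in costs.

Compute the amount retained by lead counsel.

Fee base (net of costs): $1,235,950 − $73,490 = $1,162,460
The matter resolved at trial, so the 43% rate applies.
$1,162,460 × 43% = $499,857.80
$499,857.80 is under the $626,100 cap.
Referral share: 19% of $499,857.80 = $94,972.98; lead counsel retains $499,857.80 − $94,972.98 = $404,884.82.

$404,884.82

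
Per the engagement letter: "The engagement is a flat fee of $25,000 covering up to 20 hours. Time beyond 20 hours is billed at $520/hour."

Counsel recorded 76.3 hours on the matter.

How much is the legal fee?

Flat fee: $25,000.00
Excess hours: 76.3 − 20 = 56.3
Overrun: 56.3 × $520 = $29,276.00
Total: $25,000.00 + $29,276.00 = $54,276.00

$54,276.00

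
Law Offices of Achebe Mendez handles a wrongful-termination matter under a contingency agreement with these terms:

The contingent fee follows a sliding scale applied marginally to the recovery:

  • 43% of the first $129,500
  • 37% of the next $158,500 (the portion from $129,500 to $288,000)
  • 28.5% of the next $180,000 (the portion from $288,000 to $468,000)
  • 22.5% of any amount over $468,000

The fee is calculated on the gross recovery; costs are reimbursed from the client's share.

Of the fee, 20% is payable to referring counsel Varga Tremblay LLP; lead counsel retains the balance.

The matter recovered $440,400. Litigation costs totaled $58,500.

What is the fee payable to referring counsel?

$31,552.80

Fee base is the gross recovery, $440,400; costs are reimbursed separately.
First $129,500 at 43% = $55,685.00
Next $158,500 at 37% = $58,645.00
Remaining $152,400 at 28.5% = $43,434.00
Fee: $55,685.00 + $58,645.00 + $43,434.00 = $157,764.00
Referral share: 20% of $157,764.00 = $31,552.80; lead counsel retains $157,764.00 − $31,552.80 = $126,211.20.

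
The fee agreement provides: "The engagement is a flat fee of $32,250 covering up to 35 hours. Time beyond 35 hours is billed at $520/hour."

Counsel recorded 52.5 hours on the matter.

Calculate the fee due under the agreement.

$41,350.00

Flat fee: $32,250.00
Excess hours: 52.5 − 35 = 17.5
Overrun: 17.5 × $520 = $9,100.00
Total: $32,250.00 + $9,100.00 = $41,350.00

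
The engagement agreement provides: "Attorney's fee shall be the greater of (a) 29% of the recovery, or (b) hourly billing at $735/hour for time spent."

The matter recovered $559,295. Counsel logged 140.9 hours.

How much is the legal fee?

(a) 29% of $559,295 = $162,195.55
(b) 140.9 × $735 = $103,561.50
The greater is (a): $162,195.55.

$162,195.55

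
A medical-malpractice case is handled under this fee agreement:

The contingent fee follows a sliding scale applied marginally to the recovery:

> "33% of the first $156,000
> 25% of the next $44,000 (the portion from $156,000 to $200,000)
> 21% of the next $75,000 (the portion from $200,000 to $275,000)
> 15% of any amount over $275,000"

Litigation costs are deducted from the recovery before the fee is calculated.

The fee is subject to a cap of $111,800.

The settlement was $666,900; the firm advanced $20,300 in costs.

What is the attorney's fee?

$111,800.00

Fee base (net of costs): $666,900 − $20,300 = $646,600
First $156,000 at 33% = $51,480.00
Next $44,000 at 25% = $11,000.00
Next $75,000 at 21% = $15,750.00
Remaining $371,600 at 15% = $55,740.00
Fee: $51,480.00 + $11,000.00 + $15,750.00 + $55,740.00 = $133,970.00
$133,970.00 exceeds the $111,800 cap, so the fee is capped at $111,800.00.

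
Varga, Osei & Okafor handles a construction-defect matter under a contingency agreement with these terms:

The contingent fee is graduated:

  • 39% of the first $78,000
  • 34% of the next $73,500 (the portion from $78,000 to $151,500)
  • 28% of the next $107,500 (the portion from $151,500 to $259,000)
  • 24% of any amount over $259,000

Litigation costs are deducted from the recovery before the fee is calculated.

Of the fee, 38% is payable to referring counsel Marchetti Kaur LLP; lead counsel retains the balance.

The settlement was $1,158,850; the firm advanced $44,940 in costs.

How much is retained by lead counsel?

$180,226.81

Fee base (net of costs): $1,158,850 − $44,940 = $1,113,910
First $78,000 at 39% = $30,420.00
Next $73,500 at 34% = $24,990.00
Next $107,500 at 28% = $30,100.00
Remaining $854,910 at 24% = $205,178.40
Fee: $30,420.00 + $24,990.00 + $30,100.00 + $205,178.40 = $290,688.40
Referral share: 38% of $290,688.40 = $110,461.59; lead counsel retains $290,688.40 − $110,461.59 = $180,226.81.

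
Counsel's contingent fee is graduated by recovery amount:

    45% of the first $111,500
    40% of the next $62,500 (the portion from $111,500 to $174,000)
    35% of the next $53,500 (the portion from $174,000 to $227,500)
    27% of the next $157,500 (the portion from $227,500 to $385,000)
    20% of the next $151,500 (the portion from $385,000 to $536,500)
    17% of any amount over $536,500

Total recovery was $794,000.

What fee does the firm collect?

First $111,500 at 45% = $50,175.00
Next $62,500 at 40% = $25,000.00
Next $53,500 at 35% = $18,725.00
Next $157,500 at 27% = $42,525.00
Next $151,500 at 20% = $30,300.00
Remaining $257,500 at 17% = $43,775.00
Fee: $50,175.00 + $25,000.00 + $18,725.00 + $42,525.00 + $30,300.00 + $43,775.00 = $210,500.00

$210,500.00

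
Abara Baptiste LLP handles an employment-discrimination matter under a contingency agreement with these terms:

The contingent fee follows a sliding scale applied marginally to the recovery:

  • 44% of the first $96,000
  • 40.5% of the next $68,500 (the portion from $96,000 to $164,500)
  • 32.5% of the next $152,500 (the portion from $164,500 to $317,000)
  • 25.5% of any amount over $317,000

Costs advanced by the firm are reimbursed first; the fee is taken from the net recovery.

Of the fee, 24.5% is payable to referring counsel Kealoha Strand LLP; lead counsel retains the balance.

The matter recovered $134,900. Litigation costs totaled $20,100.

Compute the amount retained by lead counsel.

$37,639.77

Fee base (net of costs): $134,900 − $20,100 = $114,800
First $96,000 at 44% = $42,240.00
Remaining $18,800 at 40.5% = $7,614.00
Fee: $42,240.00 + $7,614.00 = $49,854.00
Referral share: 24.5% of $49,854.00 = $12,214.23; lead counsel retains $49,854.00 − $12,214.23 = $37,639.77.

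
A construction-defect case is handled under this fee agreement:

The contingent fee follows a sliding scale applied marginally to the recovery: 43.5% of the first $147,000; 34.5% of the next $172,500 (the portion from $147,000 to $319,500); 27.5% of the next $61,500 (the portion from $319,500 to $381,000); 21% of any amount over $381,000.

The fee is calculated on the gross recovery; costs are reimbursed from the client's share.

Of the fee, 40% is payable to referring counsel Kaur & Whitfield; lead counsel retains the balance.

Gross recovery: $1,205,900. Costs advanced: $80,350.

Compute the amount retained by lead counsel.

Fee base is the gross recovery, $1,205,900; costs are reimbursed separately.
First $147,000 at 43.5% = $63,945.00
Next $172,500 at 34.5% = $59,512.50
Next $61,500 at 27.5% = $16,912.50
Remaining $824,900 at 21% = $173,229.00
Fee: $63,945.00 + $59,512.50 + $16,912.50 + $173,229.00 = $313,599.00
Referral share: 40% of $313,599.00 = $125,439.60; lead counsel retains $313,599.00 − $125,439.60 = $188,159.40.

$188,159.40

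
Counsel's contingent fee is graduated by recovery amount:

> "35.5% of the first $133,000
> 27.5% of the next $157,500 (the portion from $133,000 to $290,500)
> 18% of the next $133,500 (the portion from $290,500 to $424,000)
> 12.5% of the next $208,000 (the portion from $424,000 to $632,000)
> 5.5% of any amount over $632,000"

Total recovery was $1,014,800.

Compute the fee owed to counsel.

$161,611.50

First $133,000 at 35.5% = $47,215.00
Next $157,500 at 27.5% = $43,312.50
Next $133,500 at 18% = $24,030.00
Next $208,000 at 12.5% = $26,000.00
Remaining $382,800 at 5.5% = $21,054.00
Fee: $47,215.00 + $43,312.50 + $24,030.00 + $26,000.00 + $21,054.00 = $161,611.50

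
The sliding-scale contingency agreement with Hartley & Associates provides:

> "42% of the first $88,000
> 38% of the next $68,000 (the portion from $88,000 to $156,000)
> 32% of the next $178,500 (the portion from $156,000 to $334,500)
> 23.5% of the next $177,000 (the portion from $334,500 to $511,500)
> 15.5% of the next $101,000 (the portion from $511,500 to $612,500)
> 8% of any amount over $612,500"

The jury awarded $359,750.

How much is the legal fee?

First $88,000 at 42% = $36,960.00
Next $68,000 at 38% = $25,840.00
Next $178,500 at 32% = $57,120.00
Remaining $25,250 at 23.5% = $5,933.75
Fee: $36,960.00 + $25,840.00 + $57,120.00 + $5,933.75 = $125,853.75

$125,853.75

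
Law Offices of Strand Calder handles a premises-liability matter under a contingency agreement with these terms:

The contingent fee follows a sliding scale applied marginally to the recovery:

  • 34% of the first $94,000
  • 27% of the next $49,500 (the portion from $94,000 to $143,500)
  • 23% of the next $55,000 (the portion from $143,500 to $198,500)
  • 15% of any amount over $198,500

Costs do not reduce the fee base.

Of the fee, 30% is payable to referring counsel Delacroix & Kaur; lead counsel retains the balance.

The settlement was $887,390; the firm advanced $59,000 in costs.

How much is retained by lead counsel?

Fee base is the gross recovery, $887,390; costs are reimbursed separately.
First $94,000 at 34% = $31,960.00
Next $49,500 at 27% = $13,365.00
Next $55,000 at 23% = $12,650.00
Remaining $688,890 at 15% = $103,333.50
Fee: $31,960.00 + $13,365.00 + $12,650.00 + $103,333.50 = $161,308.50
Referral share: 30% of $161,308.50 = $48,392.55; lead counsel retains $161,308.50 − $48,392.55 = $112,915.95.

$112,915.95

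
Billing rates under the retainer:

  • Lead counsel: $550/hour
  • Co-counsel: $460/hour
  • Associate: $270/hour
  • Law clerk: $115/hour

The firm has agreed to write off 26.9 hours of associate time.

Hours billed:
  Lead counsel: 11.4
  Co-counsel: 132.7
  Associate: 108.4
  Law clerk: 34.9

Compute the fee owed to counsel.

Lead counsel: 11.4 × $550 = $6,270.00
Co-counsel: 132.7 × $460 = $61,042.00
Associate: 108.4 × $270 = $29,268.00
Law clerk: 34.9 × $115 = $4,013.50
Subtotal: $100,593.50
Write-off: 26.9 × $270 = $7,263.00
Total: $100,593.50 − $7,263.00 = $93,330.50

$93,330.50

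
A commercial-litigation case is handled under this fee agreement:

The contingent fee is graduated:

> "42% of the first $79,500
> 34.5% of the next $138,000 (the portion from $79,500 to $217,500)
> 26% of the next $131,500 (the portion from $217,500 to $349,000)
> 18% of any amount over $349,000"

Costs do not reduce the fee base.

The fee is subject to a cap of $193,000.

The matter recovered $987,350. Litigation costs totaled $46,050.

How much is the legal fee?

$193,000.00

Fee base is the gross recovery, $987,350; costs are reimbursed separately.
First $79,500 at 42% = $33,390.00
Next $138,000 at 34.5% = $47,610.00
Next $131,500 at 26% = $34,190.00
Remaining $638,350 at 18% = $114,903.00
Fee: $33,390.00 + $47,610.00 + $34,190.00 + $114,903.00 = $230,093.00
$230,093.00 exceeds the $193,000 cap, so the fee is capped at $193,000.00.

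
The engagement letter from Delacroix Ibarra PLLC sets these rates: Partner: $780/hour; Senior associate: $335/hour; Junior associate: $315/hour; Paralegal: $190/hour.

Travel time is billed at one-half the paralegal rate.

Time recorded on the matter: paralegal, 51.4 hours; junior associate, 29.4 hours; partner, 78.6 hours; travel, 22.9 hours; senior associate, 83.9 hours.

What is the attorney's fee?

$110,617.00

Partner: 78.6 × $780 = $61,308.00
Senior associate: 83.9 × $335 = $28,106.50
Junior associate: 29.4 × $315 = $9,261.00
Paralegal: 51.4 × $190 = $9,766.00
Subtotal: $61,308.00 + $28,106.50 + $9,261.00 + $9,766.00 = $108,441.50
Travel: 22.9 × ($190 ÷ 2) = 22.9 × $95.00 = $2,175.50
Total: $108,441.50 + $2,175.50 = $110,617.00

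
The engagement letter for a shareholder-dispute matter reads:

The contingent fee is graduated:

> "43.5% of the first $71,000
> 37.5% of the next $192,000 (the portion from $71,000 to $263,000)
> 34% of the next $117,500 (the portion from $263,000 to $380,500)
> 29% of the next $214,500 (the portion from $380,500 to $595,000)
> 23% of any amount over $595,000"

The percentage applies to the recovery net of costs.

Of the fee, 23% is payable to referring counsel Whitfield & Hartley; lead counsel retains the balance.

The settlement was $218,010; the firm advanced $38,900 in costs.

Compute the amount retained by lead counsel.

$54,998.21

Fee base (net of costs): $218,010 − $38,900 = $179,110
First $71,000 at 43.5% = $30,885.00
Remaining $108,110 at 37.5% = $40,541.25
Fee: $30,885.00 + $40,541.25 = $71,426.25
Referral share: 23% of $71,426.25 = $16,428.04; lead counsel retains $71,426.25 − $16,428.04 = $54,998.21.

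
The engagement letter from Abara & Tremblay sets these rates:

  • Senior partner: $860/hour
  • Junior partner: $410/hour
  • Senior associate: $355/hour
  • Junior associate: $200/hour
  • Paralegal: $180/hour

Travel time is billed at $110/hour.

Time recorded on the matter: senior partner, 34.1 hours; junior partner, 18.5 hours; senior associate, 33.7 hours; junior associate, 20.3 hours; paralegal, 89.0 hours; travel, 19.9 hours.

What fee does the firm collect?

$71,143.50

Senior partner: 34.1 × $860 = $29,326.00
Junior partner: 18.5 × $410 = $7,585.00
Senior associate: 33.7 × $355 = $11,963.50
Junior associate: 20.3 × $200 = $4,060.00
Paralegal: 89.0 × $180 = $16,020.00
Subtotal: $29,326.00 + $7,585.00 + $11,963.50 + $4,060.00 + $16,020.00 = $68,954.50
Travel: 19.9 × $110 = $2,189.00
Total: $68,954.50 + $2,189.00 = $71,143.50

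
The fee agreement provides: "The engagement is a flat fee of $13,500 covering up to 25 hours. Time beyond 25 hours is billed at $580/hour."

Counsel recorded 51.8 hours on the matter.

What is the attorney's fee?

Flat fee: $13,500.00
Excess hours: 51.8 − 25 = 26.8
Overrun: 26.8 × $580 = $15,544.00
Total: $13,500.00 + $15,544.00 = $29,044.00

$29,044.00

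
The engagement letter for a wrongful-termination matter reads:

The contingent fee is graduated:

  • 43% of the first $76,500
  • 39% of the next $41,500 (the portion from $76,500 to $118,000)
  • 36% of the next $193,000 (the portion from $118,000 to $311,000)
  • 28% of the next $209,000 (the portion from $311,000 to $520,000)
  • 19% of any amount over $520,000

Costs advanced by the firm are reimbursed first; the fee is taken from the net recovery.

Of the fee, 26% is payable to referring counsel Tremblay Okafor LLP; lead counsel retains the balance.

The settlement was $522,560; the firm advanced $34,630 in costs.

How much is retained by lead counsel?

$124,394.30

Fee base (net of costs): $522,560 − $34,630 = $487,930
First $76,500 at 43% = $32,895.00
Next $41,500 at 39% = $16,185.00
Next $193,000 at 36% = $69,480.00
Remaining $176,930 at 28% = $49,540.40
Fee: $32,895.00 + $16,185.00 + $69,480.00 + $49,540.40 = $168,100.40
Referral share: 26% of $168,100.40 = $43,706.10; lead counsel retains $168,100.40 − $43,706.10 = $124,394.30.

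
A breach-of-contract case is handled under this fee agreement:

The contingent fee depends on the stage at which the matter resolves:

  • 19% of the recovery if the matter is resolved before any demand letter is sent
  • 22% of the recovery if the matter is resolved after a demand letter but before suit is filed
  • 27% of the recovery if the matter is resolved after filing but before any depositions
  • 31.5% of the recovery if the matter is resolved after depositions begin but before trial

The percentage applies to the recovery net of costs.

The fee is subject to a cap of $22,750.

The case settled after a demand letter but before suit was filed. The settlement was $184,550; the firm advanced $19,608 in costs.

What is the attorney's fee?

Fee base (net of costs): $184,550 − $19,608 = $164,942
The matter settled after a demand letter but before suit was filed, so the 22% rate applies.
$164,942 × 22% = $36,287.24
$36,287.24 exceeds the $22,750 cap, so the fee is capped at $22,750.00.

$22,750.00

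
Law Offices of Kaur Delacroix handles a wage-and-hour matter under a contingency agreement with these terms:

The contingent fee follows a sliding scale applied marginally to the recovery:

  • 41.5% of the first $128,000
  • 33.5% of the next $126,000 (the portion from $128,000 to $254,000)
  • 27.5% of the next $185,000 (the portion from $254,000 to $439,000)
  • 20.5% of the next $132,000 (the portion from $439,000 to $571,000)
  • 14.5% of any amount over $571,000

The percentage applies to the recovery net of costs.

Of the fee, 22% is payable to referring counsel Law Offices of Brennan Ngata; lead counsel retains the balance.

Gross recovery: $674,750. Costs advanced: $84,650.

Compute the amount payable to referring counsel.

Fee base (net of costs): $674,750 − $84,650 = $590,100
First $128,000 at 41.5% = $53,120.00
Next $126,000 at 33.5% = $42,210.00
Next $185,000 at 27.5% = $50,875.00
Next $132,000 at 20.5% = $27,060.00
Remaining $19,100 at 14.5% = $2,769.50
Fee: $53,120.00 + $42,210.00 + $50,875.00 + $27,060.00 + $2,769.50 = $176,034.50
Referral share: 22% of $176,034.50 = $38,727.59; lead counsel retains $176,034.50 − $38,727.59 = $137,306.91.

$38,727.59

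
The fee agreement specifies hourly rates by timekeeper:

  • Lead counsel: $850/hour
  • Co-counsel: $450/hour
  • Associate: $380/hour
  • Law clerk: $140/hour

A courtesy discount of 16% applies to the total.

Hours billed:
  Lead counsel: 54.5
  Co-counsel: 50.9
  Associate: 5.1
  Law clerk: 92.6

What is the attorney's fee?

Lead counsel: 54.5 × $850 = $46,325.00
Co-counsel: 50.9 × $450 = $22,905.00
Associate: 5.1 × $380 = $1,938.00
Law clerk: 92.6 × $140 = $12,964.00
Subtotal: $84,132.00
Less 16% discount: −$13,461.12
Total: $84,132.00 − $13,461.12 = $70,670.88

$70,670.88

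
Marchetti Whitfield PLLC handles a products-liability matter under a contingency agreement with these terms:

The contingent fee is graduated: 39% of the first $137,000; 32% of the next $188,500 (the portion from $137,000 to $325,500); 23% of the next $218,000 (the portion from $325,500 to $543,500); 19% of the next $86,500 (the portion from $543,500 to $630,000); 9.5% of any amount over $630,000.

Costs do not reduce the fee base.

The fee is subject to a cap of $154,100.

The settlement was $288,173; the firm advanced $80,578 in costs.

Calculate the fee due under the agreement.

Fee base is the gross recovery, $288,173; costs are reimbursed separately.
First $137,000 at 39% = $53,430.00
Remaining $151,173 at 32% = $48,375.36
Fee: $53,430.00 + $48,375.36 = $101,805.36
$101,805.36 is under the $154,100 cap.

$101,805.36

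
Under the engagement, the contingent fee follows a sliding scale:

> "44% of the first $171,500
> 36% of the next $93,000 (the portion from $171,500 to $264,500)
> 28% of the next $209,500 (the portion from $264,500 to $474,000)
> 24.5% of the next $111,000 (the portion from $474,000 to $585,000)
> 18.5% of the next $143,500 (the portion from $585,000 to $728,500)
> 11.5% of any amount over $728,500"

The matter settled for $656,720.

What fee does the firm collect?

$208,063.20

First $171,500 at 44% = $75,460.00
Next $93,000 at 36% = $33,480.00
Next $209,500 at 28% = $58,660.00
Next $111,000 at 24.5% = $27,195.00
Remaining $71,720 at 18.5% = $13,268.20
Fee: $75,460.00 + $33,480.00 + $58,660.00 + $27,195.00 + $13,268.20 = $208,063.20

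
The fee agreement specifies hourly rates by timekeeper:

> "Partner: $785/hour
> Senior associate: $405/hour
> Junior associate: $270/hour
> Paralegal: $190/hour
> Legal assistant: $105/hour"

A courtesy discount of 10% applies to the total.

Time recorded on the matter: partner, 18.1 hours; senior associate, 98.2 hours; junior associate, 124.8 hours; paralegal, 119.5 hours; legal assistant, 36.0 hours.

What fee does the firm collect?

$102,744.45

Partner: 18.1 × $785 = $14,208.50
Senior associate: 98.2 × $405 = $39,771.00
Junior associate: 124.8 × $270 = $33,696.00
Paralegal: 119.5 × $190 = $22,705.00
Legal assistant: 36.0 × $105 = $3,780.00
Subtotal: $114,160.50
Less 10% discount: −$11,416.05
Total: $114,160.50 − $11,416.05 = $102,744.45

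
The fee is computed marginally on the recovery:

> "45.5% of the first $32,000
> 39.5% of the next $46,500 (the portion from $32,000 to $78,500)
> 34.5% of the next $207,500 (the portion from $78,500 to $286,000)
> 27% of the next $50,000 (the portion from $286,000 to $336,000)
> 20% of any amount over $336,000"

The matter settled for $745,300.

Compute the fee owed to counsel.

First $32,000 at 45.5% = $14,560.00
Next $46,500 at 39.5% = $18,367.50
Next $207,500 at 34.5% = $71,587.50
Next $50,000 at 27% = $13,500.00
Remaining $409,300 at 20% = $81,860.00
Fee: $14,560.00 + $18,367.50 + $71,587.50 + $13,500.00 + $81,860.00 = $199,875.00

$199,875.00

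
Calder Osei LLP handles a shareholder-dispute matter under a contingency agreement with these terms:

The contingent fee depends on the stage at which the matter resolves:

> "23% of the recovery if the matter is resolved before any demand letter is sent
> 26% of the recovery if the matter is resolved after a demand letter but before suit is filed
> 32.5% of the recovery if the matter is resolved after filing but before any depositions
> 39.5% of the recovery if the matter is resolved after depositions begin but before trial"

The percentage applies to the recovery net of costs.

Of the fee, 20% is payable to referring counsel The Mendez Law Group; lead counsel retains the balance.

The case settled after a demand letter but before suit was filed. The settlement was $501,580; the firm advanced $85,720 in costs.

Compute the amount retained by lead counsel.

Fee base (net of costs): $501,580 − $85,720 = $415,860
The matter settled after a demand letter but before suit was filed, so the 26% rate applies.
$415,860 × 26% = $108,123.60
Referral share: 20% of $108,123.60 = $21,624.72; lead counsel retains $108,123.60 − $21,624.72 = $86,498.88.

$86,498.88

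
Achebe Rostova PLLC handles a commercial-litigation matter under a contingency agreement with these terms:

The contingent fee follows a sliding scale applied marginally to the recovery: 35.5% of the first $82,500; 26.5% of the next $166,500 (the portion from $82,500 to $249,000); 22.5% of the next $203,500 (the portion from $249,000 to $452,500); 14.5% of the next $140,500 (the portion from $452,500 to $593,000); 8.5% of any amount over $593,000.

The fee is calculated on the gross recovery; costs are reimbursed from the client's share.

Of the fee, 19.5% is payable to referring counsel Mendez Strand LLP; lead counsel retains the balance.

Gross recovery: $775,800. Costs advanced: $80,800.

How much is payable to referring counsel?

$30,246.06

Fee base is the gross recovery, $775,800; costs are reimbursed separately.
First $82,500 at 35.5% = $29,287.50
Next $166,500 at 26.5% = $44,122.50
Next $203,500 at 22.5% = $45,787.50
Next $140,500 at 14.5% = $20,372.50
Remaining $182,800 at 8.5% = $15,538.00
Fee: $29,287.50 + $44,122.50 + $45,787.50 + $20,372.50 + $15,538.00 = $155,108.00
Referral share: 19.5% of $155,108.00 = $30,246.06; lead counsel retains $155,108.00 − $30,246.06 = $124,861.94.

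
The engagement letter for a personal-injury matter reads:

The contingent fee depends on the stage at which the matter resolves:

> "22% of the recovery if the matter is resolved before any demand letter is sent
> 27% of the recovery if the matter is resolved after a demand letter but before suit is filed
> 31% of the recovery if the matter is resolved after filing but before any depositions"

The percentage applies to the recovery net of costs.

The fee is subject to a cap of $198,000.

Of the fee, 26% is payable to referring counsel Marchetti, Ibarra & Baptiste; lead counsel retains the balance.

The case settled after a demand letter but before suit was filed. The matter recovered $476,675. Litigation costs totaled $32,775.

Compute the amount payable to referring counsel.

Fee base (net of costs): $476,675 − $32,775 = $443,900
The matter settled after a demand letter but before suit was filed, so the 27% rate applies.
$443,900 × 27% = $119,853.00
$119,853.00 is under the $198,000 cap.
Referral share: 26% of $119,853.00 = $31,161.78; lead counsel retains $119,853.00 − $31,161.78 = $88,691.22.

$31,161.78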